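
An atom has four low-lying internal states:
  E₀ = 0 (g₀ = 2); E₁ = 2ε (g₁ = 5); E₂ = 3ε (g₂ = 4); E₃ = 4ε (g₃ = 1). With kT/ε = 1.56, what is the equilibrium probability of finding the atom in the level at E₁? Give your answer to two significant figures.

Eᵢ/kT = 0, 1.282, 1.923, 2.564.
Z = Σ gᵢe^(−Eᵢ/kT) = 2·e^(−0) + 5·e^(−1.282) + 4·e^(−1.923) + 1·e^(−2.564) = 2.000 + 1.387 + 0.5847 + 0.07700 = 4.049.
P₁ = g₁ e^(−E₁/kT) / Z = 1.387/4.049 = 0.34.

0.34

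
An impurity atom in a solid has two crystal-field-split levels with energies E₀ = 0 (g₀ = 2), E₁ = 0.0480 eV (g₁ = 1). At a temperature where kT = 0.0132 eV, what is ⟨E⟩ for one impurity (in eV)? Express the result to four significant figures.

0.0006241 eV

Eᵢ/kT = 0, 3.63636.
Z = Σ gᵢe^(−Eᵢ/kT) = 2·e^(−0) + 1·e^(−3.63636) = 2.00000 + 0.0263481 = 2.02635.
⟨E⟩ = Σ Eᵢ gᵢe^(−Eᵢ/kT) / Z = (0·2.00000 + 0.0480·0.0263481) / 2.02635 = 0.0006241 eV.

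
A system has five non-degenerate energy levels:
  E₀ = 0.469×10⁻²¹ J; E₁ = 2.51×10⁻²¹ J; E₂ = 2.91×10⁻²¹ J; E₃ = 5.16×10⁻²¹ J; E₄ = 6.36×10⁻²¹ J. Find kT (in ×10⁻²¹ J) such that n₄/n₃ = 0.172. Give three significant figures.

n₄/n₃ = exp[−(E₄−E₃)/kT] = 0.172.
⇒ (E₄−E₃)/kT = ln(1/0.172) = ln(5.8140) = 1.7603.
kT = 1.20 ×10⁻²¹ J / 1.7603 = 0.682 ×10⁻²¹ J.

0.682 ×10⁻²¹ J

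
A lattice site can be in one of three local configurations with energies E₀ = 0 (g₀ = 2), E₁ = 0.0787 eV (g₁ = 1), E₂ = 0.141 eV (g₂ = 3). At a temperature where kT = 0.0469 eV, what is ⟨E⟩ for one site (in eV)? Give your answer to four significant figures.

Eᵢ/kT = 0, 1.67804, 3.00640.
Z = Σ gᵢe^(−Eᵢ/kT) = 2·e^(−0) + 1·e^(−1.67804) + 3·e^(−3.00640) = 2.00000 + 0.186740 + 0.148408 = 2.33515.
⟨E⟩ = Σ Eᵢ gᵢe^(−Eᵢ/kT) / Z = (0·2.00000 + 0.0787·0.186740 + 0.141·0.148408) / 2.33515 = 0.01525 eV.

0.01525 eV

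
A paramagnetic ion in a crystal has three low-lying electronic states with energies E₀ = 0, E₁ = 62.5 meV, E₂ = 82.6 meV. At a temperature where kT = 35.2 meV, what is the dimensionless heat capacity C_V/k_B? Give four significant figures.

Eᵢ/kT = 0, 1.77557, 2.34659.
Z = Σ e^(−Eᵢ/kT) = e^(−0) + e^(−1.77557) + e^(−2.34659) = 1.00000 + 0.169387 + 0.0956949 = 1.26508.
⟨E⟩ = 14.6165 meV, ⟨E²⟩ = 1039.12 meV².
C_V/k_B = (⟨E²⟩ − ⟨E⟩²)/(kT)² = (1039.12 − 213.642)/1239.04 = 0.6662.

0.6662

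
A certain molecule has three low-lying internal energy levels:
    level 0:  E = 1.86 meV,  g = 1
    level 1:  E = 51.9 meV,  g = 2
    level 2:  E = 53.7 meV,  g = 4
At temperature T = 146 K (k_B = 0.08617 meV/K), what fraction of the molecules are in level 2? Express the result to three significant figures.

k_BT = 0.08617 × 146 K = 12.581 meV.
Eᵢ/kT = 0.14784, 4.1253, 4.2683.
Z = Σ gᵢe^(−Eᵢ/kT) = 1·e^(−0.14784) + 2·e^(−4.1253) + 4·e^(−4.2683) = 0.86257 + 0.032317 + 0.056022 = 0.95091.
P₂ = g₂ e^(−E₂/kT) / Z = 0.056022/0.95091 = 0.0589.

0.0589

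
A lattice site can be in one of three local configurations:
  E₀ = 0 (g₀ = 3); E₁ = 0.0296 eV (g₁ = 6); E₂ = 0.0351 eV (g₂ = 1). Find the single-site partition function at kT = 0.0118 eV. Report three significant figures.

Eᵢ/kT = 0, 2.5085, 2.9746.
Z = Σ gᵢe^(−Eᵢ/kT) = 3·e^(−0) + 6·e^(−2.5085) + 1·e^(−2.9746) = 3.0000 + 0.48834 + 0.051068 = 3.5394.

Z = 3.54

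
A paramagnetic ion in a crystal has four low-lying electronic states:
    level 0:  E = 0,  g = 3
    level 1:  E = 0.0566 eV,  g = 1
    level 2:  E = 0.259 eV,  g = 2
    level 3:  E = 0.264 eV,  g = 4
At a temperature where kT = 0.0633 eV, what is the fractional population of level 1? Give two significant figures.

Eᵢ/kT = 0, 0.8942, 4.092, 4.171.
Z = Σ gᵢe^(−Eᵢ/kT) = 3·e^(−0) + 1·e^(−0.8942) + 2·e^(−4.092) + 4·e^(−4.171) = 3.000 + 0.4089 + 0.03341 + 0.06175 = 3.504.
P₁ = g₁ e^(−E₁/kT) / Z = 0.4089/3.504 = 0.12.

0.12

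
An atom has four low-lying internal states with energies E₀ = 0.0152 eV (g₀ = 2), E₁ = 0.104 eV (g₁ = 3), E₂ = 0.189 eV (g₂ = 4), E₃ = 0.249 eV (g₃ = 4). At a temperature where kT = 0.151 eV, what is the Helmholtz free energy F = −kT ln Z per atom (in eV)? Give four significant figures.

Eᵢ/kT = 0.100662, 0.688742, 1.25166, 1.64901.
Z = Σ gᵢe^(−Eᵢ/kT) = 2·e^(−0.100662) + 3·e^(−0.688742) + 4·e^(−1.25166) + 4·e^(−1.64901) = 1.80848 + 1.50662 + 1.14412 + 0.768961 = 5.22818.
F = −kT ln Z = −0.151 × ln(5.22818) = −0.151 × 1.65406 = -0.2498 eV.

-0.2498 eV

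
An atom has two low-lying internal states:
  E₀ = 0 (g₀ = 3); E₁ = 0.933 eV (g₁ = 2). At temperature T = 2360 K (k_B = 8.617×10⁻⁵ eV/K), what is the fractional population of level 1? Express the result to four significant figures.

0.006737

k_BT = 8.617×10⁻⁵ × 2360 K = 0.203361 eV.
Eᵢ/kT = 0, 4.58790.
Z = Σ gᵢe^(−Eᵢ/kT) = 3·e^(−0) + 2·e^(−4.58790) = 3.00000 + 0.0203484 = 3.02035.
P₁ = g₁ e^(−E₁/kT) / Z = 0.0203484/3.02035 = 0.006737.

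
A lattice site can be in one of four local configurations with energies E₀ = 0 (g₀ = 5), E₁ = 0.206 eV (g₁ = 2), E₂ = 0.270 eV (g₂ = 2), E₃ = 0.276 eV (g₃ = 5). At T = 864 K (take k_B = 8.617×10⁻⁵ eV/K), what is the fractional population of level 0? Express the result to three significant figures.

k_BT = 8.617×10⁻⁵ × 864 K = 0.074451 eV.
Eᵢ/kT = 0, 2.7669, 3.6265, 3.7071.
Z = Σ gᵢe^(−Eᵢ/kT) = 5·e^(−0) + 2·e^(−2.7669) + 2·e^(−3.6265) + 5·e^(−3.7071) = 5.0000 + 0.12571 + 0.053218 + 0.12274 = 5.3017.
P₀ = g₀ e^(−E₀/kT) / Z = 5.0000/5.3017 = 0.943.

0.943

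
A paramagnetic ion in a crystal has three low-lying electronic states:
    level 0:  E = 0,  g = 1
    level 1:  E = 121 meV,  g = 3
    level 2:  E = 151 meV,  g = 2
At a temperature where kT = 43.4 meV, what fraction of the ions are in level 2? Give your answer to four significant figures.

Eᵢ/kT = 0, 2.78802, 3.47926.
Z = Σ gᵢe^(−Eᵢ/kT) = 1·e^(−0) + 3·e^(−2.78802) + 2·e^(−3.47926) = 1.00000 + 0.184629 + 0.0616604 = 1.24629.
P₂ = g₂ e^(−E₂/kT) / Z = 0.0616604/1.24629 = 0.04948.

0.04948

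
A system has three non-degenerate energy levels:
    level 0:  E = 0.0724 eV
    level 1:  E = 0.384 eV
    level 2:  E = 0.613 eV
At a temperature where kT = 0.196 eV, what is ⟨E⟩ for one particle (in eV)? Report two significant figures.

Eᵢ/kT = 0.3694, 1.959, 3.128.
Z = Σ e^(−Eᵢ/kT) = e^(−0.3694) + e^(−1.959) + e^(−3.128) = 0.6911 + 0.1410 + 0.04381 = 0.8759.
⟨E⟩ = Σ Eᵢ e^(−Eᵢ/kT) / Z = (0.0724·0.6911 + 0.384·0.1410 + 0.613·0.04381) / 0.8759 = 0.15 eV.

0.15 eV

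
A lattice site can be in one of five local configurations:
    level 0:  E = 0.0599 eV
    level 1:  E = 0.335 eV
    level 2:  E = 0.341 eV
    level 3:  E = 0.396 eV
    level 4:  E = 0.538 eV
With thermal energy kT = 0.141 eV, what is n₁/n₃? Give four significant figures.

n₁/n₃ = exp[−(E₁−E₃)/kT] = exp(−(-0.061 eV)/(0.141 eV)) = exp(0.432624) = 1.541.

1.541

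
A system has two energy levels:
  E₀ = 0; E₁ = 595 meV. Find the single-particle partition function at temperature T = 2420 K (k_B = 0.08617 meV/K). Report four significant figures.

Z = 1.058

k_BT = 0.08617 × 2420 K = 208.531 meV.
Eᵢ/kT = 0, 2.85329.
Z = Σ e^(−Eᵢ/kT) = e^(−0) + e^(−2.85329) = 1.00000 + 0.0576543 = 1.05765.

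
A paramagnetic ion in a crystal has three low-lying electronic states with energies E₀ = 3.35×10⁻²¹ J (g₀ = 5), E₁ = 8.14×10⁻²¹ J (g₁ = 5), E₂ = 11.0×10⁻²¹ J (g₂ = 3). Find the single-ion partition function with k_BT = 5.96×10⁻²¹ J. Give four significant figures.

Z = 4.600

Eᵢ/kT = 0.562081, 1.36577, 1.84564.
Z = Σ gᵢe^(−Eᵢ/kT) = 5·e^(−0.562081) + 5·e^(−1.36577) + 3·e^(−1.84564) = 2.85011 + 1.27592 + 0.473773 = 4.59980.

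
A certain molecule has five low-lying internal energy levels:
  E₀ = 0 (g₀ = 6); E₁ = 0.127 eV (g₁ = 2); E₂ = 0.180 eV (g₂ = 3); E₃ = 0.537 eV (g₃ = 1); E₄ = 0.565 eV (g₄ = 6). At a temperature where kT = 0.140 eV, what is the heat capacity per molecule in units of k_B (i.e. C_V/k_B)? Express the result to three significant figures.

Eᵢ/kT = 0, 0.90714, 1.2857, 3.8357, 4.0357.
Z = Σ gᵢe^(−Eᵢ/kT) = 6·e^(−0) + 2·e^(−0.90714) + 3·e^(−1.2857) + 1·e^(−3.8357) + 6·e^(−4.0357) = 6.0000 + 0.80735 + 0.82937 + 0.021586 + 0.10604 = 7.7643.
⟨E⟩ = 0.041642 eV, ⟨E²⟩ = 0.010300 eV².
C_V/k_B = (⟨E²⟩ − ⟨E⟩²)/(kT)² = (0.010300 − 0.0017341)/0.019600 = 0.437.

0.437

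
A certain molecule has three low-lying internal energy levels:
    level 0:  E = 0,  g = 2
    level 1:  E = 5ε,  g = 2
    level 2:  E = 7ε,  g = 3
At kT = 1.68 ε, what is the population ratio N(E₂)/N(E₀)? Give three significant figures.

n₂/n₀ = (g₂/g₀) exp[−(E₂−E₀)/kT] = (3/2) × exp(−(7ε)/(1.68ε)) = (3/2) × exp(-4.1667) = 0.0233.

0.0233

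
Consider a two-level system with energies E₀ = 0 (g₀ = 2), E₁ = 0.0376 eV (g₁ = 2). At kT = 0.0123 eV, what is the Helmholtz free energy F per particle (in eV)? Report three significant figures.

-0.00909 eV

Eᵢ/kT = 0, 3.0569.
Z = Σ gᵢe^(−Eᵢ/kT) = 2·e^(−0) + 2·e^(−3.0569) = 2.0000 + 0.094067 = 2.0941.
F = −kT ln Z = −0.0123 × ln(2.0941) = −0.0123 × 0.73912 = -0.00909 eV.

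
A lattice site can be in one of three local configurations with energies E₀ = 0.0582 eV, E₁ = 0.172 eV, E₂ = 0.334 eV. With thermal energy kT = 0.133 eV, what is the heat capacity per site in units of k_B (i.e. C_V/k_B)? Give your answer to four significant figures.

0.3872

Eᵢ/kT = 0.437594, 1.29323, 2.51128.
Z = Σ e^(−Eᵢ/kT) = e^(−0.437594) + e^(−1.29323) + e^(−2.51128) = 0.645588 + 0.274383 + 0.0811643 = 1.00114.
⟨E⟩ = 0.111749 eV, ⟨E²⟩ = 0.0193364 eV².
C_V/k_B = (⟨E²⟩ − ⟨E⟩²)/(kT)² = (0.0193364 − 0.0124878)/0.0176890 = 0.3872.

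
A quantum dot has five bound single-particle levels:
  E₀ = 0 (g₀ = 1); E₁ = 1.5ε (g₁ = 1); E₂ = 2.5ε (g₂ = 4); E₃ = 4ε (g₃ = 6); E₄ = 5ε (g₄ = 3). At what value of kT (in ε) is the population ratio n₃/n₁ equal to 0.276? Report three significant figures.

0.812 ε

n₃/n₁ = (g₃/g₁) exp[−(E₃−E₁)/kT] = 0.276.
⇒ (E₃−E₁)/kT = ln((6/1)/0.276) = ln(21.739) = 3.0791.
kT = 2.5ε / 3.0791 = 0.812 ε.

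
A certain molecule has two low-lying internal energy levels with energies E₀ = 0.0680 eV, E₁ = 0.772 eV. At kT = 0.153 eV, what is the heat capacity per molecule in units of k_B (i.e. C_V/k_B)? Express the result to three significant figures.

Eᵢ/kT = 0.44444, 5.0458.
Z = Σ e^(−Eᵢ/kT) = e^(−0.44444) + e^(−5.0458) = 0.64118 + 0.0064363 = 0.64762.
⟨E⟩ = 0.074996 eV, ⟨E²⟩ = 0.010501 eV².
C_V/k_B = (⟨E²⟩ − ⟨E⟩²)/(kT)² = (0.010501 − 0.0056244)/0.023409 = 0.208.

0.208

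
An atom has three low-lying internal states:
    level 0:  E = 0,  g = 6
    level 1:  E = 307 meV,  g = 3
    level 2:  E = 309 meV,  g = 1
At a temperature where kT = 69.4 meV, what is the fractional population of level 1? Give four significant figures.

Eᵢ/kT = 0, 4.42363, 4.45245.
Z = Σ gᵢe^(−Eᵢ/kT) = 6·e^(−0) + 3·e^(−4.42363) + 1·e^(−4.45245) = 6.00000 + 0.0359719 + 0.0116500 = 6.04762.
P₁ = g₁ e^(−E₁/kT) / Z = 0.0359719/6.04762 = 0.005948.

0.005948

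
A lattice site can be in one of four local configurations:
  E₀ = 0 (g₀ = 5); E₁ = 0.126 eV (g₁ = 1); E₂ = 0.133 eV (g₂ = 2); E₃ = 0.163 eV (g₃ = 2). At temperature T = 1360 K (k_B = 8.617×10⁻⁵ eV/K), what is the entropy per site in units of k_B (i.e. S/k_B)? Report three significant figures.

2.14

k_BT = 8.617×10⁻⁵ × 1360 K = 0.11719 eV.
Eᵢ/kT = 0, 1.0752, 1.1349, 1.3909.
Z = Σ gᵢe^(−Eᵢ/kT) = 5·e^(−0) + 1·e^(−1.0752) + 2·e^(−1.1349) + 2·e^(−1.3909) = 5.0000 + 0.34123 + 0.64291 + 0.49770 = 6.4818.
⟨E⟩ = Σ EᵢPᵢ = 0.032341 eV.
S/k_B = ln Z + ⟨E⟩/kT = ln(6.4818) + 0.032341/0.11719 = 1.8690 + 0.27597 = 2.14.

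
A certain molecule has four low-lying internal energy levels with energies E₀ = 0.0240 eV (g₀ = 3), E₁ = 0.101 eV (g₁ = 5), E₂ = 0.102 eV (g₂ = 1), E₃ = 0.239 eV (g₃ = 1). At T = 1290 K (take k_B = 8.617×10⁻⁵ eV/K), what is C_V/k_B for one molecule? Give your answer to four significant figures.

0.1755

k_BT = 8.617×10⁻⁵ × 1290 K = 0.111159 eV.
Eᵢ/kT = 0.215907, 0.908608, 0.917605, 2.15007.
Z = Σ gᵢe^(−Eᵢ/kT) = 3·e^(−0.215907) + 5·e^(−0.908608) + 1·e^(−0.917605) + 1·e^(−2.15007) = 2.41743 + 2.01542 + 0.399475 + 0.116476 = 4.94880.
⟨E⟩ = 0.0667152 eV, ⟨E²⟩ = 0.00662001 eV².
C_V/k_B = (⟨E²⟩ − ⟨E⟩²)/(kT)² = (0.00662001 − 0.00445092)/0.0123563 = 0.1755.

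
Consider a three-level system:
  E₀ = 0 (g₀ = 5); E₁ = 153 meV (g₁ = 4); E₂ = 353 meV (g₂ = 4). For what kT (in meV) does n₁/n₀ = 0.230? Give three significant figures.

123 meV

n₁/n₀ = (g₁/g₀) exp[−(E₁−E₀)/kT] = 0.230.
⇒ (E₁−E₀)/kT = ln((4/5)/0.230) = ln(3.4783) = 1.2465.
kT = 153 meV / 1.2465 = 123 meV.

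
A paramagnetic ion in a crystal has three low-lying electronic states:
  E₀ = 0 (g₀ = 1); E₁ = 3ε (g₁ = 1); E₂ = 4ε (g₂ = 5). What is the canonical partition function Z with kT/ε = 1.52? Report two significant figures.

Eᵢ/kT = 0, 1.974, 2.632.
Z = Σ gᵢe^(−Eᵢ/kT) = 1·e^(−0) + 1·e^(−1.974) + 5·e^(−2.632) = 1.000 + 0.1389 + 0.3597 = 1.499.

Z = 1.5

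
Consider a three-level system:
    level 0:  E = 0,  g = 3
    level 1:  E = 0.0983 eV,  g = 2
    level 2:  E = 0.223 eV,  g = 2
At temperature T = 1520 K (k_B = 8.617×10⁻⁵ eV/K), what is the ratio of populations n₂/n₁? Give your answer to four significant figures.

0.3859

k_BT = 8.617×10⁻⁵ × 1520 K = 0.130978 eV.
n₂/n₁ = (g₂/g₁) exp[−(E₂−E₁)/kT] = (2/2) × exp(−(0.1247 eV)/(0.130978 eV)) = (2/2) × exp(-0.952068) = 0.3859.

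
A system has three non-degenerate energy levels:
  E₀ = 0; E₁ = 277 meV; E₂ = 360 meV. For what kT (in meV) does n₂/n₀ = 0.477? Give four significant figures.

n₂/n₀ = exp[−(E₂−E₀)/kT] = 0.477.
⇒ (E₂−E₀)/kT = ln(1/0.477) = ln(2.09644) = 0.740241.
kT = 360 meV / 0.740241 = 486.3 meV.

486.3 meV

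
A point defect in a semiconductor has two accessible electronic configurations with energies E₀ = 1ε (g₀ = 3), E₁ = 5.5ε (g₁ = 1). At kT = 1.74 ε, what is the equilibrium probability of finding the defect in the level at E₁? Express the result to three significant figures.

Eᵢ/kT = 0.57471, 3.1609.
Z = Σ gᵢe^(−Eᵢ/kT) = 3·e^(−0.57471) + 1·e^(−3.1609) = 1.6886 + 0.042388 = 1.7310.
P₁ = g₁ e^(−E₁/kT) / Z = 0.042388/1.7310 = 0.0245.

0.0245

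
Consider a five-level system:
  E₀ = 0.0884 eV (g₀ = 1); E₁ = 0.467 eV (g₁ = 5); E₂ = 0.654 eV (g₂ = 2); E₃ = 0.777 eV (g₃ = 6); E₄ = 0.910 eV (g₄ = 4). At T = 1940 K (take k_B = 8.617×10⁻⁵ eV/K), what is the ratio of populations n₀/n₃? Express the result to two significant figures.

10

k_BT = 8.617×10⁻⁵ × 1940 K = 0.1672 eV.
n₀/n₃ = (g₀/g₃) exp[−(E₀−E₃)/kT] = (1/6) × exp(−(-0.6886 eV)/(0.1672 eV)) = (1/6) × exp(4.118) = 10.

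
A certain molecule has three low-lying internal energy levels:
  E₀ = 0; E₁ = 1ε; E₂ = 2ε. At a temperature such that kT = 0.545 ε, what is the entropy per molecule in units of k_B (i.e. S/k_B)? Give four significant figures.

Eᵢ/kT = 0, 1.83486, 3.66972.
Z = Σ e^(−Eᵢ/kT) = e^(−0) + e^(−1.83486) + e^(−3.66972) = 1.00000 + 0.159636 + 0.0254836 = 1.18512.
⟨E⟩ = Σ EᵢPᵢ = 0.177706 ε.
S/k_B = ln Z + ⟨E⟩/kT = ln(1.18512) + 0.177706/0.545 = 0.169844 + 0.326066 = 0.4959.

0.4959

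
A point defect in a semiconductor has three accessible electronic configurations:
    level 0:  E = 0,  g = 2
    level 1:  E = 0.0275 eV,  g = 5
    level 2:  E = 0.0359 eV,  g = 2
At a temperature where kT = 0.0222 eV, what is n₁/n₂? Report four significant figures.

n₁/n₂ = (g₁/g₂) exp[−(E₁−E₂)/kT] = (5/2) × exp(−(-0.0084 eV)/(0.0222 eV)) = (5/2) × exp(0.378378) = 3.650.

3.650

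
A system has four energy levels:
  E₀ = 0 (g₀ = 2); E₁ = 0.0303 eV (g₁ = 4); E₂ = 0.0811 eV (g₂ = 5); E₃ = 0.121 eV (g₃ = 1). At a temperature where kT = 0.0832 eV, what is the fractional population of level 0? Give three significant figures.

0.290

Eᵢ/kT = 0, 0.36418, 0.97476, 1.4543.
Z = Σ gᵢe^(−Eᵢ/kT) = 2·e^(−0) + 4·e^(−0.36418) + 5·e^(−0.97476) + 1·e^(−1.4543) = 2.0000 + 2.7791 + 1.8864 + 0.23356 = 6.8991.
P₀ = g₀ e^(−E₀/kT) / Z = 2.0000/6.8991 = 0.290.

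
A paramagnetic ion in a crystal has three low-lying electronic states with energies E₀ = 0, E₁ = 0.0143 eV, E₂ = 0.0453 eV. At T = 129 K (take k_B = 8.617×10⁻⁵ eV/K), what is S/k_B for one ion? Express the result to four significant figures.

k_BT = 8.617×10⁻⁵ × 129 K = 0.0111159 eV.
Eᵢ/kT = 0, 1.28645, 4.07524.
Z = Σ e^(−Eᵢ/kT) = e^(−0) + e^(−1.28645) + e^(−4.07524) = 1.00000 + 0.276250 + 0.0169881 = 1.29324.
⟨E⟩ = Σ EᵢPᵢ = 0.00364970 eV.
S/k_B = ln Z + ⟨E⟩/kT = ln(1.29324) + 0.00364970/0.0111159 = 0.257151 + 0.328331 = 0.5855.

0.5855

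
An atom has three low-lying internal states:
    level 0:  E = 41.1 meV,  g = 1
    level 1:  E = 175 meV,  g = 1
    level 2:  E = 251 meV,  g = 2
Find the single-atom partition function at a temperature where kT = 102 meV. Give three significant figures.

Eᵢ/kT = 0.40294, 1.7157, 2.4608.
Z = Σ gᵢe^(−Eᵢ/kT) = 1·e^(−0.40294) + 1·e^(−1.7157) + 2·e^(−2.4608) = 0.66835 + 0.17984 + 0.17073 = 1.0189.

Z = 1.02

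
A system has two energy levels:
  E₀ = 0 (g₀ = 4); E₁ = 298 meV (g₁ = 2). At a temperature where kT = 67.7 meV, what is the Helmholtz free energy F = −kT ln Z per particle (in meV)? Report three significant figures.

-94.3 meV

Eᵢ/kT = 0, 4.4018.
Z = Σ gᵢe^(−Eᵢ/kT) = 4·e^(−0) + 2·e^(−4.4018) = 4.0000 + 0.024511 = 4.0245.
F = −kT ln Z = −67.7 × ln(4.0245) = −67.7 × 1.3924 = -94.3 meV.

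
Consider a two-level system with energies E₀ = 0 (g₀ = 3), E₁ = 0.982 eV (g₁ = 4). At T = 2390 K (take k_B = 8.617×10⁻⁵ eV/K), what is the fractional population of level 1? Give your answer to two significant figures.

0.011

k_BT = 8.617×10⁻⁵ × 2390 K = 0.2059 eV.
Eᵢ/kT = 0, 4.769.
Z = Σ gᵢe^(−Eᵢ/kT) = 3·e^(−0) + 4·e^(−4.769) = 3.000 + 0.03396 = 3.034.
P₁ = g₁ e^(−E₁/kT) / Z = 0.03396/3.034 = 0.011.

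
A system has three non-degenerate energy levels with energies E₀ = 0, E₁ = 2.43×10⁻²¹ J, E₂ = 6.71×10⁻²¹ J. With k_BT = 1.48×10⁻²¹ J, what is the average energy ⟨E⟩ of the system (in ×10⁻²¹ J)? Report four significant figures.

0.4505 ×10⁻²¹ J

Eᵢ/kT = 0, 1.64189, 4.53378.
Z = Σ e^(−Eᵢ/kT) = e^(−0) + e^(−1.64189) + e^(−4.53378) = 1.00000 + 0.193614 + 0.0107400 = 1.20435.
⟨E⟩ = Σ Eᵢ e^(−Eᵢ/kT) / Z = (0·1.00000 + 2.43·0.193614 + 6.71·0.0107400) / 1.20435 = 0.4505 ×10⁻²¹ J.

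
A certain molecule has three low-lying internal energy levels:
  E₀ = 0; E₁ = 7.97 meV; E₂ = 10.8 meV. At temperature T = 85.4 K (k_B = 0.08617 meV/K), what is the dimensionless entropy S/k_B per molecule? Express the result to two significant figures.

k_BT = 0.08617 × 85.4 K = 7.359 meV.
Eᵢ/kT = 0, 1.083, 1.468.
Z = Σ e^(−Eᵢ/kT) = e^(−0) + e^(−1.083) + e^(−1.468) = 1.000 + 0.3386 + 0.2304 = 1.569.
⟨E⟩ = Σ EᵢPᵢ = 3.306 meV.
S/k_B = ln Z + ⟨E⟩/kT = ln(1.569) + 3.306/7.359 = 0.4504 + 0.4492 = 0.90.

0.90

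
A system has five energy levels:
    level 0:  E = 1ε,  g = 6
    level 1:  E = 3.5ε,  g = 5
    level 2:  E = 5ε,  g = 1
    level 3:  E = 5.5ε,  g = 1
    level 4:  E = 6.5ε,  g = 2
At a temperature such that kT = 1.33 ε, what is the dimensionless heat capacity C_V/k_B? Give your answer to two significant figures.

Eᵢ/kT = 0.7519, 2.632, 3.759, 4.135, 4.887.
Z = Σ gᵢe^(−Eᵢ/kT) = 6·e^(−0.7519) + 5·e^(−2.632) + 1·e^(−3.759) + 1·e^(−4.135) + 2·e^(−4.887) = 2.829 + 0.3597 + 0.02331 + 0.01600 + 0.01509 = 3.243.
⟨E⟩ = 1.354 ε, ⟨E²⟩ = 2.757 ε².
C_V/k_B = (⟨E²⟩ − ⟨E⟩²)/(kT)² = (2.757 − 1.833)/1.769 = 0.52.

0.52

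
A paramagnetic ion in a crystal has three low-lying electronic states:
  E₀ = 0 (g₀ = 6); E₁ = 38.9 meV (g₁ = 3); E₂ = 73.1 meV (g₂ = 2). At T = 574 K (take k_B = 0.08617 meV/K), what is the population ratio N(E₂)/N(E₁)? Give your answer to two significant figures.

0.33

k_BT = 0.08617 × 574 K = 49.46 meV.
n₂/n₁ = (g₂/g₁) exp[−(E₂−E₁)/kT] = (2/3) × exp(−(34.2 meV)/(49.46 meV)) = (2/3) × exp(-0.6915) = 0.33.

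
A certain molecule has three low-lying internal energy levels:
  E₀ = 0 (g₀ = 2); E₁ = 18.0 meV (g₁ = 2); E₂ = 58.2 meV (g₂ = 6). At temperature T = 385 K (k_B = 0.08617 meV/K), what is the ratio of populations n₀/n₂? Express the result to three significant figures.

k_BT = 0.08617 × 385 K = 33.175 meV.
n₀/n₂ = (g₀/g₂) exp[−(E₀−E₂)/kT] = (2/6) × exp(−(-58.2 meV)/(33.175 meV)) = (2/6) × exp(1.7543) = 1.93.

1.93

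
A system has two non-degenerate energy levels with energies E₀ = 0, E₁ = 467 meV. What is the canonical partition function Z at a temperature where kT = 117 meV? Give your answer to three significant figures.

Eᵢ/kT = 0, 3.9915.
Z = Σ e^(−Eᵢ/kT) = e^(−0) + e^(−3.9915) = 1.0000 + 0.018472 = 1.0185.

Z = 1.02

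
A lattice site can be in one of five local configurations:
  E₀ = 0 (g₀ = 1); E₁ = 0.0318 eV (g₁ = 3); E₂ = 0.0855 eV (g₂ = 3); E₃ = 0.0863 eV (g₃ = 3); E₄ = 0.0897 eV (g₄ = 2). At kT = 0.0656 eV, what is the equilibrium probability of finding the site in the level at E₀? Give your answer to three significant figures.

Eᵢ/kT = 0, 0.48476, 1.3034, 1.3155, 1.3674.
Z = Σ gᵢe^(−Eᵢ/kT) = 1·e^(−0) + 3·e^(−0.48476) + 3·e^(−1.3034) + 3·e^(−1.3155) + 2·e^(−1.3674) = 1.0000 + 1.8475 + 0.81482 + 0.80502 + 0.50954 = 4.9769.
P₀ = g₀ e^(−E₀/kT) / Z = 1.0000/4.9769 = 0.201.

0.201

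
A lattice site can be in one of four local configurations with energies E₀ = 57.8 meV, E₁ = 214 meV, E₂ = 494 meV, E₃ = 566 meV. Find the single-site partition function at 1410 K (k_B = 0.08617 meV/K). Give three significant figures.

k_BT = 0.08617 × 1410 K = 121.50 meV.
Eᵢ/kT = 0.47572, 1.7613, 4.0658, 4.6584.
Z = Σ e^(−Eᵢ/kT) = e^(−0.47572) + e^(−1.7613) + e^(−4.0658) + e^(−4.6584) = 0.62144 + 0.17182 + 0.017149 + 0.0094816 = 0.81989.

Z = 0.820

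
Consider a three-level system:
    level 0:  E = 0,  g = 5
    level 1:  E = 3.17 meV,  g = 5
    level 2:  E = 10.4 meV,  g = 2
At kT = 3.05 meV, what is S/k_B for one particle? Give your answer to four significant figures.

2.224

Eᵢ/kT = 0, 1.03934, 3.40984.
Z = Σ gᵢe^(−Eᵢ/kT) = 5·e^(−0) + 5·e^(−1.03934) + 2·e^(−3.40984) = 5.00000 + 1.76844 + 0.0660930 = 6.83453.
⟨E⟩ = Σ EᵢPᵢ = 0.920813 meV.
S/k_B = ln Z + ⟨E⟩/kT = ln(6.83453) + 0.920813/3.05 = 1.92199 + 0.301906 = 2.224.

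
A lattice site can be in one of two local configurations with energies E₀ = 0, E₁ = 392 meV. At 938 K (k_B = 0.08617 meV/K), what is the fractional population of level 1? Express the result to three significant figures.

k_BT = 0.08617 × 938 K = 80.827 meV.
Eᵢ/kT = 0, 4.8499.
Z = Σ e^(−Eᵢ/kT) = e^(−0) + e^(−4.8499) = 1.0000 + 0.0078292 = 1.0078.
P₁ = e^(−E₁/kT) / Z = 0.0078292/1.0078 = 0.00777.

0.00777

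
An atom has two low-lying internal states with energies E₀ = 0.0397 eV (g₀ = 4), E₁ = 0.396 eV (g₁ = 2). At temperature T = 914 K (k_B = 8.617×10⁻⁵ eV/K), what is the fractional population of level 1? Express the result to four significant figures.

k_BT = 8.617×10⁻⁵ × 914 K = 0.0787594 eV.
Eᵢ/kT = 0.504067, 5.02797.
Z = Σ gᵢe^(−Eᵢ/kT) = 4·e^(−0.504067) + 2·e^(−5.02797) = 2.41628 + 0.0131042 = 2.42938.
P₁ = g₁ e^(−E₁/kT) / Z = 0.0131042/2.42938 = 0.005394.

0.005394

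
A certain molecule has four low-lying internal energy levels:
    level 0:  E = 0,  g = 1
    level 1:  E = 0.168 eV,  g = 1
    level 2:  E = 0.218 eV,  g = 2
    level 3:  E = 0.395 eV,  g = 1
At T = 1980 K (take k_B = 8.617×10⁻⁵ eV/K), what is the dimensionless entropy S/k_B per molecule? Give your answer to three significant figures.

1.35

k_BT = 8.617×10⁻⁵ × 1980 K = 0.17062 eV.
Eᵢ/kT = 0, 0.98464, 1.2777, 2.3151.
Z = Σ gᵢe^(−Eᵢ/kT) = 1·e^(−0) + 1·e^(−0.98464) + 2·e^(−1.2777) + 1·e^(−2.3151) = 1.0000 + 0.37357 + 0.55736 + 0.098756 = 2.0297.
⟨E⟩ = Σ EᵢPᵢ = 0.11000 eV.
S/k_B = ln Z + ⟨E⟩/kT = ln(2.0297) + 0.11000/0.17062 = 0.70789 + 0.64471 = 1.35.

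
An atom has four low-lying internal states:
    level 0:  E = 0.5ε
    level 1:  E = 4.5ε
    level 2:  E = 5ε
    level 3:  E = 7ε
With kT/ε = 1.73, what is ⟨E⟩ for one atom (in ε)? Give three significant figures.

Eᵢ/kT = 0.28902, 2.6012, 2.8902, 4.0462.
Z = Σ e^(−Eᵢ/kT) = e^(−0.28902) + e^(−2.6012) + e^(−2.8902) + e^(−4.0462) = 0.74900 + 0.074185 + 0.055565 + 0.017489 = 0.89624.
⟨E⟩ = Σ Eᵢ e^(−Eᵢ/kT) / Z = (0.5·0.74900 + 4.5·0.074185 + 5·0.055565 + 7·0.017489) / 0.89624 = 1.24 ε.

1.24 ε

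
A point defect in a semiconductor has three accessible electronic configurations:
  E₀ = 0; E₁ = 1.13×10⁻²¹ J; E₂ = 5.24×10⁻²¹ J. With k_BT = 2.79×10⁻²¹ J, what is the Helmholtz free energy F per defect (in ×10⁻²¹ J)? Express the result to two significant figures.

Eᵢ/kT = 0, 0.4050, 1.878.
Z = Σ e^(−Eᵢ/kT) = e^(−0) + e^(−0.4050) + e^(−1.878) = 1.000 + 0.6670 + 0.1529 = 1.820.
F = −kT ln Z = −2.79 × ln(1.820) = −2.79 × 0.5988 = -1.7 ×10⁻²¹ J.

-1.7 ×10⁻²¹ J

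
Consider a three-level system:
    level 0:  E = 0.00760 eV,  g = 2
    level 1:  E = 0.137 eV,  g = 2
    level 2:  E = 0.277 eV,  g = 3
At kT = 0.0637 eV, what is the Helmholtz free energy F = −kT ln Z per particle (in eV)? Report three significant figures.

Eᵢ/kT = 0.11931, 2.1507, 4.3485.
Z = Σ gᵢe^(−Eᵢ/kT) = 2·e^(−0.11931) + 2·e^(−2.1507) + 3·e^(−4.3485) = 1.7751 + 0.23281 + 0.038779 = 2.0467.
F = −kT ln Z = −0.0637 × ln(2.0467) = −0.0637 × 0.71623 = -0.0456 eV.

-0.0456 eV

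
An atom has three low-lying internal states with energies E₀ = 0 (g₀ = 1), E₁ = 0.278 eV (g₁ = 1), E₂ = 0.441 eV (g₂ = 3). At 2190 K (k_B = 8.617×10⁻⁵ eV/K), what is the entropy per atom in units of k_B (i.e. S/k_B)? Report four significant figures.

1.086

k_BT = 8.617×10⁻⁵ × 2190 K = 0.188712 eV.
Eᵢ/kT = 0, 1.47314, 2.33689.
Z = Σ gᵢe^(−Eᵢ/kT) = 1·e^(−0) + 1·e^(−1.47314) + 3·e^(−2.33689) = 1.00000 + 0.229205 + 0.289883 = 1.51909.
⟨E⟩ = Σ EᵢPᵢ = 0.126100 eV.
S/k_B = ln Z + ⟨E⟩/kT = ln(1.51909) + 0.126100/0.188712 = 0.418111 + 0.668214 = 1.086.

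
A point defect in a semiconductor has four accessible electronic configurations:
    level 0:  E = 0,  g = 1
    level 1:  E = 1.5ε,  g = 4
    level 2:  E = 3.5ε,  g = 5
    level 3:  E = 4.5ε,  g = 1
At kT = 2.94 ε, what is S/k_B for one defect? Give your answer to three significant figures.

2.29

Eᵢ/kT = 0, 0.51020, 1.1905, 1.5306.
Z = Σ gᵢe^(−Eᵢ/kT) = 1·e^(−0) + 4·e^(−0.51020) + 5·e^(−1.1905) + 1·e^(−1.5306) = 1.0000 + 2.4015 + 1.5203 + 0.21641 = 5.1382.
⟨E⟩ = Σ EᵢPᵢ = 1.9262 ε.
S/k_B = ln Z + ⟨E⟩/kT = ln(5.1382) + 1.9262/2.94 = 1.6367 + 0.65517 = 2.29.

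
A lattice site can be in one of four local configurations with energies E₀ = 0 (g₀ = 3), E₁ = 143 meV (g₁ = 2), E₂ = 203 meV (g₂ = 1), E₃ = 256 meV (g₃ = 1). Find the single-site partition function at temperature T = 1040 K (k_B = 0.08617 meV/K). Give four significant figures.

k_BT = 0.08617 × 1040 K = 89.6168 meV.
Eᵢ/kT = 0, 1.59568, 2.26520, 2.85661.
Z = Σ gᵢe^(−Eᵢ/kT) = 3·e^(−0) + 2·e^(−1.59568) + 1·e^(−2.26520) + 1·e^(−2.85661) = 3.00000 + 0.405541 + 0.103809 + 0.0574632 = 3.56681.

Z = 3.567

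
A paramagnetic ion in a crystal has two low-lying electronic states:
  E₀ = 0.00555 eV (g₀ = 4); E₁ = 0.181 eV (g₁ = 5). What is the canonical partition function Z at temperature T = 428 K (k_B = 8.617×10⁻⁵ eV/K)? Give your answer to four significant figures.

Z = 3.478

k_BT = 8.617×10⁻⁵ × 428 K = 0.0368808 eV.
Eᵢ/kT = 0.150485, 4.90770.
Z = Σ gᵢe^(−Eᵢ/kT) = 4·e^(−0.150485) + 5·e^(−4.90770) = 3.44116 + 0.0369473 = 3.47811.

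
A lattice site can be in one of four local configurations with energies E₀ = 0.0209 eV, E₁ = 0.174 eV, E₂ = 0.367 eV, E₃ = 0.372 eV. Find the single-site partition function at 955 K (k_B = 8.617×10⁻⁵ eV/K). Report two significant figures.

Z = 0.92

k_BT = 8.617×10⁻⁵ × 955 K = 0.08229 eV.
Eᵢ/kT = 0.2540, 2.114, 4.460, 4.521.
Z = Σ e^(−Eᵢ/kT) = e^(−0.2540) + e^(−2.114) + e^(−4.460) + e^(−4.521) = 0.7757 + 0.1208 + 0.01156 + 0.01088 = 0.9189.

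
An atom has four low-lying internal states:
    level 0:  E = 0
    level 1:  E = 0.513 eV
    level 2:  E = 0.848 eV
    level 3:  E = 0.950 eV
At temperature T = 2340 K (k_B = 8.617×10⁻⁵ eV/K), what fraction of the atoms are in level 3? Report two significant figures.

0.0082

k_BT = 8.617×10⁻⁵ × 2340 K = 0.2016 eV.
Eᵢ/kT = 0, 2.545, 4.206, 4.712.
Z = Σ e^(−Eᵢ/kT) = e^(−0) + e^(−2.545) + e^(−4.206) + e^(−4.712) = 1.000 + 0.07847 + 0.01491 + 0.008987 = 1.102.
P₃ = e^(−E₃/kT) / Z = 0.008987/1.102 = 0.0082.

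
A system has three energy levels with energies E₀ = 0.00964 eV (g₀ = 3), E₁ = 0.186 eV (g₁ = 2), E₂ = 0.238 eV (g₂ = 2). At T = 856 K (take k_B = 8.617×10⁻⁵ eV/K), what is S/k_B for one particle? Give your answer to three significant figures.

k_BT = 8.617×10⁻⁵ × 856 K = 0.073762 eV.
Eᵢ/kT = 0.13069, 2.5216, 3.2266.
Z = Σ gᵢe^(−Eᵢ/kT) = 3·e^(−0.13069) + 2·e^(−2.5216) + 2·e^(−3.2266) = 2.6325 + 0.16066 + 0.079384 = 2.8725.
⟨E⟩ = Σ EᵢPᵢ = 0.025815 eV.
S/k_B = ln Z + ⟨E⟩/kT = ln(2.8725) + 0.025815/0.073762 = 1.0552 + 0.34998 = 1.41.

1.41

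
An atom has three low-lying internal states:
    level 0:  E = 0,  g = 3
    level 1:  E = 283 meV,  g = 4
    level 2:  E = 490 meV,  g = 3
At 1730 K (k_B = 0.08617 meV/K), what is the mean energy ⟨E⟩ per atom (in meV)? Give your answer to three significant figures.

60.5 meV

k_BT = 0.08617 × 1730 K = 149.07 meV.
Eᵢ/kT = 0, 1.8984, 3.2870.
Z = Σ gᵢe^(−Eᵢ/kT) = 3·e^(−0) + 4·e^(−1.8984) + 3·e^(−3.2870) = 3.0000 + 0.59923 + 0.11210 = 3.7113.
⟨E⟩ = Σ Eᵢ gᵢe^(−Eᵢ/kT) / Z = (0·3.0000 + 283·0.59923 + 490·0.11210) / 3.7113 = 60.5 meV.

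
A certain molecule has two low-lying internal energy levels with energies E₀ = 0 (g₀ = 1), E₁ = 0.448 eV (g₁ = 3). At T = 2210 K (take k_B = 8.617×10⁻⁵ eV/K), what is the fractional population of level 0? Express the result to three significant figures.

0.778

k_BT = 8.617×10⁻⁵ × 2210 K = 0.19044 eV.
Eᵢ/kT = 0, 2.3524.
Z = Σ gᵢe^(−Eᵢ/kT) = 1·e^(−0) + 3·e^(−2.3524) = 1.0000 + 0.28542 = 1.2854.
P₀ = g₀ e^(−E₀/kT) / Z = 1.0000/1.2854 = 0.778.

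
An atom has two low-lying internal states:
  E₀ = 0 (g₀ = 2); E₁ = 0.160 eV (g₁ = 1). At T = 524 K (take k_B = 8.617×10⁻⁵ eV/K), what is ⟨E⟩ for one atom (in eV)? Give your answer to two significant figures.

k_BT = 8.617×10⁻⁵ × 524 K = 0.04515 eV.
Eᵢ/kT = 0, 3.544.
Z = Σ gᵢe^(−Eᵢ/kT) = 2·e^(−0) + 1·e^(−3.544) = 2.000 + 0.02890 = 2.029.
⟨E⟩ = Σ Eᵢ gᵢe^(−Eᵢ/kT) / Z = (0·2.000 + 0.160·0.02890) / 2.029 = 0.0023 eV.

0.0023 eV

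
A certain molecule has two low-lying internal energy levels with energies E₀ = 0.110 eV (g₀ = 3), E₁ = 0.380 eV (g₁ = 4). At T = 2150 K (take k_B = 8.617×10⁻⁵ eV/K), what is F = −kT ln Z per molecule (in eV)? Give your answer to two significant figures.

-0.14 eV

k_BT = 8.617×10⁻⁵ × 2150 K = 0.1853 eV.
Eᵢ/kT = 0.5936, 2.051.
Z = Σ gᵢe^(−Eᵢ/kT) = 3·e^(−0.5936) + 4·e^(−2.051) = 1.657 + 0.5144 = 2.171.
F = −kT ln Z = −0.1853 × ln(2.171) = −0.1853 × 0.7752 = -0.14 eV.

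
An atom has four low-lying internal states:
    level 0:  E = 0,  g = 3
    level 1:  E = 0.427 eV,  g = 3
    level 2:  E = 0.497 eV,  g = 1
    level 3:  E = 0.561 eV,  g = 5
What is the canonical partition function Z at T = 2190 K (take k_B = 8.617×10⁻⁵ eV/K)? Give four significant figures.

k_BT = 8.617×10⁻⁵ × 2190 K = 0.188712 eV.
Eᵢ/kT = 0, 2.26271, 2.63364, 2.97278.
Z = Σ gᵢe^(−Eᵢ/kT) = 3·e^(−0) + 3·e^(−2.26271) + 1·e^(−2.63364) + 5·e^(−2.97278) = 3.00000 + 0.312204 + 0.0718166 + 0.255804 = 3.63982.

Z = 3.640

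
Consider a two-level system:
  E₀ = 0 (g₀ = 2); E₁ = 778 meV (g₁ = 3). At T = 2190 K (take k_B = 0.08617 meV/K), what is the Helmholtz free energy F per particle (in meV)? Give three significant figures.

-135 meV

k_BT = 0.08617 × 2190 K = 188.71 meV.
Eᵢ/kT = 0, 4.1227.
Z = Σ gᵢe^(−Eᵢ/kT) = 2·e^(−0) + 3·e^(−4.1227) = 2.0000 + 0.048602 = 2.0486.
F = −kT ln Z = −188.71 × ln(2.0486) = −188.71 × 0.71716 = -135 meV.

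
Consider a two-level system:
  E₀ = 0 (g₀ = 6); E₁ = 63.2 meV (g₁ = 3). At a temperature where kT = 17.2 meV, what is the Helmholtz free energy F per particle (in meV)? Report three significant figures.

-31.0 meV

Eᵢ/kT = 0, 3.6744.
Z = Σ gᵢe^(−Eᵢ/kT) = 6·e^(−0) + 3·e^(−3.6744) = 6.0000 + 0.076094 = 6.0761.
F = −kT ln Z = −17.2 × ln(6.0761) = −17.2 × 1.8044 = -31.0 meV.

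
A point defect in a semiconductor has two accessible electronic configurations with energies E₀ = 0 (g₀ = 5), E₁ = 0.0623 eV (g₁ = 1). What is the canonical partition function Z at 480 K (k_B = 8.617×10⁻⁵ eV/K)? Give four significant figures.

k_BT = 8.617×10⁻⁵ × 480 K = 0.0413616 eV.
Eᵢ/kT = 0, 1.50623.
Z = Σ gᵢe^(−Eᵢ/kT) = 5·e^(−0) + 1·e^(−1.50623) = 5.00000 + 0.221744 = 5.22174.

Z = 5.222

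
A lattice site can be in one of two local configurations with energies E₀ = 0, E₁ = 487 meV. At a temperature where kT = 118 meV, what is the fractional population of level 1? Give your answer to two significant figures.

0.016

Eᵢ/kT = 0, 4.127.
Z = Σ e^(−Eᵢ/kT) = e^(−0) + e^(−4.127) = 1.000 + 0.01613 = 1.016.
P₁ = e^(−E₁/kT) / Z = 0.01613/1.016 = 0.016.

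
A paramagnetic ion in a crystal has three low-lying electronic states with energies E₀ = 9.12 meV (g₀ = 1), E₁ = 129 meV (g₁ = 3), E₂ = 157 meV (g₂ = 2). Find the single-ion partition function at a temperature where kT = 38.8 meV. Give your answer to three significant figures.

Z = 0.933

Eᵢ/kT = 0.23505, 3.3247, 4.0464.
Z = Σ gᵢe^(−Eᵢ/kT) = 1·e^(−0.23505) + 3·e^(−3.3247) + 2·e^(−4.0464) = 0.79053 + 0.10795 + 0.034970 = 0.93345.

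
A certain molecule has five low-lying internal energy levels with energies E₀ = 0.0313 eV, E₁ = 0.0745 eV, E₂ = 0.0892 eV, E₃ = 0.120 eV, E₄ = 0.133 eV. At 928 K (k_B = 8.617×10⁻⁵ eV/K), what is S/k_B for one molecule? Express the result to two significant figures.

k_BT = 8.617×10⁻⁵ × 928 K = 0.07997 eV.
Eᵢ/kT = 0.3914, 0.9316, 1.115, 1.501, 1.663.
Z = Σ e^(−Eᵢ/kT) = e^(−0.3914) + e^(−0.9316) + e^(−1.115) + e^(−1.501) + e^(−1.663) = 0.6761 + 0.3939 + 0.3279 + 0.2229 + 0.1896 = 1.810.
⟨E⟩ = Σ EᵢPᵢ = 0.07277 eV.
S/k_B = ln Z + ⟨E⟩/kT = ln(1.810) + 0.07277/0.07997 = 0.5933 + 0.9100 = 1.5.

1.5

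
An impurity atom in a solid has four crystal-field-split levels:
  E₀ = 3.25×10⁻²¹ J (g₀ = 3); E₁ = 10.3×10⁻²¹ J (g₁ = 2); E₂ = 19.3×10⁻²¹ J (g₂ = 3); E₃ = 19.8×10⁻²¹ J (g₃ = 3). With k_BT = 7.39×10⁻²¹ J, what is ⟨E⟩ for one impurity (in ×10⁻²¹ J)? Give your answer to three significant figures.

6.91 ×10⁻²¹ J

Eᵢ/kT = 0.43978, 1.3938, 2.6116, 2.6793.
Z = Σ gᵢe^(−Eᵢ/kT) = 3·e^(−0.43978) + 2·e^(−1.3938) + 3·e^(−2.6116) + 3·e^(−2.6793) = 1.9325 + 0.49626 + 0.22025 + 0.20583 = 2.8548.
⟨E⟩ = Σ Eᵢ gᵢe^(−Eᵢ/kT) / Z = (3.25·1.9325 + 10.3·0.49626 + 19.3·0.22025 + 19.8·0.20583) / 2.8548 = 6.91 ×10⁻²¹ J.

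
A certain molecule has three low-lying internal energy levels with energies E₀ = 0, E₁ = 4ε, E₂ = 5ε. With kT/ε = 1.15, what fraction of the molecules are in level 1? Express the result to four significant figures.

0.02957

Eᵢ/kT = 0, 3.47826, 4.34783.
Z = Σ e^(−Eᵢ/kT) = e^(−0) + e^(−3.47826) + e^(−4.34783) = 1.00000 + 0.0308611 + 0.0129349 = 1.04380.
P₁ = e^(−E₁/kT) / Z = 0.0308611/1.04380 = 0.02957.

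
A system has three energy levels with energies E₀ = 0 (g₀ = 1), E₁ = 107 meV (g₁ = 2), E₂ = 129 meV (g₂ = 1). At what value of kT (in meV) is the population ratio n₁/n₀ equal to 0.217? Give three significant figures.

48.2 meV

n₁/n₀ = (g₁/g₀) exp[−(E₁−E₀)/kT] = 0.217.
⇒ (E₁−E₀)/kT = ln((2/1)/0.217) = ln(9.2166) = 2.2210.
kT = 107 meV / 2.2210 = 48.2 meV.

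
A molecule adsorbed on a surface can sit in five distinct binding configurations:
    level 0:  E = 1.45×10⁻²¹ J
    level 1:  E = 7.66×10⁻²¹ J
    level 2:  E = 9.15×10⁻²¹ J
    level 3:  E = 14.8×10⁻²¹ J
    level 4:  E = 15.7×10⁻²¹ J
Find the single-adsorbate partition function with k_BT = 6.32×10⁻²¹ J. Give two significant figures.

Z = 1.5

Eᵢ/kT = 0.2294, 1.212, 1.448, 2.342, 2.484.
Z = Σ e^(−Eᵢ/kT) = e^(−0.2294) + e^(−1.212) + e^(−1.448) + e^(−2.342) + e^(−2.484) = 0.7950 + 0.2976 + 0.2350 + 0.09614 + 0.08341 = 1.507.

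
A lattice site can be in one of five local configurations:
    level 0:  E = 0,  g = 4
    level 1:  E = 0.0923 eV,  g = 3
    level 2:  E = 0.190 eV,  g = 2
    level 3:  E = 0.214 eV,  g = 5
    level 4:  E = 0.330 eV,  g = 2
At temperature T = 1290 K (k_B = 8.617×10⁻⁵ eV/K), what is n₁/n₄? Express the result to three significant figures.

k_BT = 8.617×10⁻⁵ × 1290 K = 0.11116 eV.
n₁/n₄ = (g₁/g₄) exp[−(E₁−E₄)/kT] = (3/2) × exp(−(-0.2377 eV)/(0.11116 eV)) = (3/2) × exp(2.1384) = 12.7.

12.7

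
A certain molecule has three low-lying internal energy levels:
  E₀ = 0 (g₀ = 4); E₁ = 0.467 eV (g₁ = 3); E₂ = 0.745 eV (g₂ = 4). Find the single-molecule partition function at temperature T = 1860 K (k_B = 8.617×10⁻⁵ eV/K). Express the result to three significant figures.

Z = 4.20

k_BT = 8.617×10⁻⁵ × 1860 K = 0.16028 eV.
Eᵢ/kT = 0, 2.9137, 4.6481.
Z = Σ gᵢe^(−Eᵢ/kT) = 4·e^(−0) + 3·e^(−2.9137) + 4·e^(−4.6481) = 4.0000 + 0.16282 + 0.038319 = 4.2011.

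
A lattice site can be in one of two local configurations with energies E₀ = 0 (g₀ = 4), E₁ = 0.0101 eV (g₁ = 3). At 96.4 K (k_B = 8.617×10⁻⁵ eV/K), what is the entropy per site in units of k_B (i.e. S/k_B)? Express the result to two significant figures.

k_BT = 8.617×10⁻⁵ × 96.4 K = 0.008307 eV.
Eᵢ/kT = 0, 1.216.
Z = Σ gᵢe^(−Eᵢ/kT) = 4·e^(−0) + 3·e^(−1.216) = 4.000 + 0.8892 = 4.889.
⟨E⟩ = Σ EᵢPᵢ = 0.001837 eV.
S/k_B = ln Z + ⟨E⟩/kT = ln(4.889) + 0.001837/0.008307 = 1.587 + 0.2211 = 1.8.

1.8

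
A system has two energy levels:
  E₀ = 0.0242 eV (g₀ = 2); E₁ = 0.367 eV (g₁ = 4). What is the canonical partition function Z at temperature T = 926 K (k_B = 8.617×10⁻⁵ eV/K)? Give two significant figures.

k_BT = 8.617×10⁻⁵ × 926 K = 0.07979 eV.
Eᵢ/kT = 0.3033, 4.600.
Z = Σ gᵢe^(−Eᵢ/kT) = 2·e^(−0.3033) + 4·e^(−4.600) = 1.477 + 0.04021 = 1.517.

Z = 1.5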